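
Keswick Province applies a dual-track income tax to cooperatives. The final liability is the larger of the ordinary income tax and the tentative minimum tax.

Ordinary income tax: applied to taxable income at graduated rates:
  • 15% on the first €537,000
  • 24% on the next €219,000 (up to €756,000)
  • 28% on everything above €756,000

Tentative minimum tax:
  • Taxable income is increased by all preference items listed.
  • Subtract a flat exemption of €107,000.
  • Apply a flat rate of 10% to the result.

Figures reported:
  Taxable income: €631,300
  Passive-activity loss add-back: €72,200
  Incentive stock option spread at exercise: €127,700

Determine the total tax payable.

Tentative minimum tax:
  Adjusted income: €631,300 + €72,200 + €127,700 = €831,200
  Less exemption €107,000 → base €724,200
  €724,200 × 10% = €72,420

Ordinary income tax:
  €537,000 × 15% = €80,550
  €94,300 × 24% = €22,632
  → €103,182

€103,182 > €72,420, so the ordinary income tax governs.

€103,182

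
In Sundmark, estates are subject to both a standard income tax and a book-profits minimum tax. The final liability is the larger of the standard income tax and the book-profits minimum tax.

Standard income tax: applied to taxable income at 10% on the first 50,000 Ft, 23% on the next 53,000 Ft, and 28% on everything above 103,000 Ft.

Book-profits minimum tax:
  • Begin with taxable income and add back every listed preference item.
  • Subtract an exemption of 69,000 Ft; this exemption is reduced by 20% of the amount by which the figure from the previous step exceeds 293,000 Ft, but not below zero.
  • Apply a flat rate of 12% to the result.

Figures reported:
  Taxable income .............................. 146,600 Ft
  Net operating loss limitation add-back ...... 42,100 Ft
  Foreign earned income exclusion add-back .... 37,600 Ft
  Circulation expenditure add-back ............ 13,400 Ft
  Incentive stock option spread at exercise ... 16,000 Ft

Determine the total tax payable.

29,398 Ft

Book-profits minimum tax:
  Adjusted income: 146,600 Ft + 42,100 Ft + 37,600 Ft + 13,400 Ft + 16,000 Ft = 255,700 Ft
  Exemption: 255,700 Ft ≤ 293,000 Ft, so full 69,000 Ft applies
  Base: 255,700 Ft − 69,000 Ft = 186,700 Ft
  186,700 Ft × 12% = 22,404 Ft

Standard income tax:
  50,000 Ft × 10% = 5,000 Ft
  53,000 Ft × 23% = 12,190 Ft
  43,600 Ft × 28% = 12,208 Ft
  → 29,398 Ft

29,398 Ft > 22,404 Ft, so the standard income tax governs.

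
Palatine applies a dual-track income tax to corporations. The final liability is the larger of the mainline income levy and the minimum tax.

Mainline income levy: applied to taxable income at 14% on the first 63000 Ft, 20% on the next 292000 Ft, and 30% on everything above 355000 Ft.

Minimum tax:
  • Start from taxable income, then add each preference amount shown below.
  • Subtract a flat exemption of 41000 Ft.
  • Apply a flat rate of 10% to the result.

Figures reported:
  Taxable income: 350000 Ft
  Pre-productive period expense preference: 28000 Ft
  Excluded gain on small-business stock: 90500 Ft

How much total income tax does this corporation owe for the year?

Mainline income levy:
  63000 Ft × 14% = 8820 Ft
  287000 Ft × 20% = 57400 Ft
  → 66220 Ft

Minimum tax:
  Adjusted income: 350000 Ft + 28000 Ft + 90500 Ft = 468500 Ft
  Less exemption 41000 Ft → base 427500 Ft
  427500 Ft × 10% = 42750 Ft

66220 Ft > 42750 Ft, so the mainline income levy governs.

66220 Ft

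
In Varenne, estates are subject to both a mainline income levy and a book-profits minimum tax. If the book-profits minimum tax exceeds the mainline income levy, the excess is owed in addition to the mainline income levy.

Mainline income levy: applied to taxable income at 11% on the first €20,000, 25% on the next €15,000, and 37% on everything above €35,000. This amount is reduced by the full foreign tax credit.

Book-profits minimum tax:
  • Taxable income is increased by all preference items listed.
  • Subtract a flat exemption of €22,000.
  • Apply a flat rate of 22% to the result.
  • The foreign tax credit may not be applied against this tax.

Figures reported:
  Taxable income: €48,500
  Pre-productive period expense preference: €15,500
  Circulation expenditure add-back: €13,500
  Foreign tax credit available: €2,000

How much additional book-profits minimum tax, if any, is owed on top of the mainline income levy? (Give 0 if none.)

€3,265

Book-profits minimum tax:
  Adjusted income: €48,500 + €15,500 + €13,500 = €77,500
  Less exemption €22,000 → base €55,500
  €55,500 × 22% = €12,210

Mainline income levy:
  €20,000 × 11% = €2,200
  €15,000 × 25% = €3,750
  €13,500 × 37% = €4,995
  → €10,945
  Less foreign tax credit €2,000 → €8,945

Excess of book-profits minimum tax over mainline income levy: €12,210 − €8,945 = €3,265.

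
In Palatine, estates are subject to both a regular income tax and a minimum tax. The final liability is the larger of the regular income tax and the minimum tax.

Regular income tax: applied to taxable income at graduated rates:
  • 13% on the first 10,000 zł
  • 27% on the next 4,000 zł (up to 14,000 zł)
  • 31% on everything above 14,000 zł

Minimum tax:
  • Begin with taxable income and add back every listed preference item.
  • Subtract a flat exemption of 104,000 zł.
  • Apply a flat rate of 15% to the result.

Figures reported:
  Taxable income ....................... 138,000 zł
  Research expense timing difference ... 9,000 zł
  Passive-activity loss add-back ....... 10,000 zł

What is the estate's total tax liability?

40,820 zł

Regular income tax:
  10,000 zł × 13% = 1,300 zł
  4,000 zł × 27% = 1,080 zł
  124,000 zł × 31% = 38,440 zł
  → 40,820 zł

Minimum tax:
  Adjusted income: 138,000 zł + 9,000 zł + 10,000 zł = 157,000 zł
  Less exemption 104,000 zł → base 53,000 zł
  53,000 zł × 15% = 7,950 zł

40,820 zł > 7,950 zł, so the regular income tax governs.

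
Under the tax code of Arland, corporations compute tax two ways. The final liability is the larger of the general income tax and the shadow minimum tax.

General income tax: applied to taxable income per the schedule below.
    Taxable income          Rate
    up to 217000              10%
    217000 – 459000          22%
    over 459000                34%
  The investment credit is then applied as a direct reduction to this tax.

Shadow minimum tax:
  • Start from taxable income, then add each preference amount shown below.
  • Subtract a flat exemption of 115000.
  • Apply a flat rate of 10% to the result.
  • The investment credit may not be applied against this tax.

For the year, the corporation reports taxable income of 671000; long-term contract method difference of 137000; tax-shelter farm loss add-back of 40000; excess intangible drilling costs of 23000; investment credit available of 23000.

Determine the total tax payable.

Shadow minimum tax:
  Adjusted income: 671000 + 137000 + 40000 + 23000 = 871000
  Less exemption 115000 → base 756000
  756000 × 10% = 75600

General income tax:
  217000 × 10% = 21700
  242000 × 22% = 53240
  212000 × 34% = 72080
  → 147020
  Less investment credit 23000 → 124020

124020 > 75600, so the general income tax governs.

124020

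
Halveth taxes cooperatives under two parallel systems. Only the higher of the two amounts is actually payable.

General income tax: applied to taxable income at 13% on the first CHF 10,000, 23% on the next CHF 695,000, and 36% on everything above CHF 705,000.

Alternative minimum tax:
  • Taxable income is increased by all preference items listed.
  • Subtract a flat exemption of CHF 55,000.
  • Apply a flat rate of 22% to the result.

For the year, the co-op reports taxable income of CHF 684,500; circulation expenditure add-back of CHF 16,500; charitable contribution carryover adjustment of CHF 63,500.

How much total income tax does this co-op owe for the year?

Alternative minimum tax:
  Adjusted income: CHF 684,500 + CHF 16,500 + CHF 63,500 = CHF 764,500
  Less exemption CHF 55,000 → base CHF 709,500
  CHF 709,500 × 22% = CHF 156,090

General income tax:
  CHF 10,000 × 13% = CHF 1,300
  CHF 674,500 × 23% = CHF 155,135
  → CHF 156,435

CHF 156,435 > CHF 156,090, so the general income tax governs.

CHF 156,435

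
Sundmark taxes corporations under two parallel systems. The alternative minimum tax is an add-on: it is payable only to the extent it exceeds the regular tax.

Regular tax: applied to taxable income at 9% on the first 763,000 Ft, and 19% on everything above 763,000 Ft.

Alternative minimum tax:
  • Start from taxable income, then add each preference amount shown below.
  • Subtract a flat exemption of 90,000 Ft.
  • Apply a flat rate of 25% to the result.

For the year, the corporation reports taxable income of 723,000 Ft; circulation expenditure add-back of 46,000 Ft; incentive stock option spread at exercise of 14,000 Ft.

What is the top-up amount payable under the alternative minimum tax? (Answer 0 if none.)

Regular tax:
  723,000 Ft × 9% = 65,070 Ft

Alternative minimum tax:
  Adjusted income: 723,000 Ft + 46,000 Ft + 14,000 Ft = 783,000 Ft
  Less exemption 90,000 Ft → base 693,000 Ft
  693,000 Ft × 25% = 173,250 Ft

Excess of alternative minimum tax over regular tax: 173,250 Ft − 65,070 Ft = 108,180 Ft.

108,180 Ft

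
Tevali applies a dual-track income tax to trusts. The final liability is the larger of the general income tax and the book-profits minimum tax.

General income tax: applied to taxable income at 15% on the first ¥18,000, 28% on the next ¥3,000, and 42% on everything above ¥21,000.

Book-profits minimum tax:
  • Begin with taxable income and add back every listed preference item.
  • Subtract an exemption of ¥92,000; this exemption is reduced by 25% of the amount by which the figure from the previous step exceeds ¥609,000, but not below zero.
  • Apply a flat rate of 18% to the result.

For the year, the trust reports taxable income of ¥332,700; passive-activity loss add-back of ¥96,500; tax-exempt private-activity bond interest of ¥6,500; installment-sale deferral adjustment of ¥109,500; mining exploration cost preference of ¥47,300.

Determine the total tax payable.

¥134,454

Book-profits minimum tax:
  Adjusted income: ¥332,700 + ¥96,500 + ¥6,500 + ¥109,500 + ¥47,300 = ¥592,500
  Exemption: ¥592,500 ≤ ¥609,000, so full ¥92,000 applies
  Base: ¥592,500 − ¥92,000 = ¥500,500
  ¥500,500 × 18% = ¥90,090

General income tax:
  ¥18,000 × 15% = ¥2,700
  ¥3,000 × 28% = ¥840
  ¥311,700 × 42% = ¥130,914
  → ¥134,454

¥134,454 > ¥90,090, so the general income tax governs.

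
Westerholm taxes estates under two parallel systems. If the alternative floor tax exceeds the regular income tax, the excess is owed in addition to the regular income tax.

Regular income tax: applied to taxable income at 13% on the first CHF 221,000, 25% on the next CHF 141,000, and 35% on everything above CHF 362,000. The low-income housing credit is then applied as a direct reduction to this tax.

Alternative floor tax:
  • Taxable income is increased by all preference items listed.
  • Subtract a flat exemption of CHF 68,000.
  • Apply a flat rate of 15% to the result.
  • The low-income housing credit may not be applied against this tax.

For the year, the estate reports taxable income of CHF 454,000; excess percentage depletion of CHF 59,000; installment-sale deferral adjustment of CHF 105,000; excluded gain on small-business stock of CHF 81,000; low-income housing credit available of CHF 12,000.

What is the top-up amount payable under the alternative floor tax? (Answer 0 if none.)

CHF 10,470

Alternative floor tax:
  Adjusted income: CHF 454,000 + CHF 59,000 + CHF 105,000 + CHF 81,000 = CHF 699,000
  Less exemption CHF 68,000 → base CHF 631,000
  CHF 631,000 × 15% = CHF 94,650

Regular income tax:
  CHF 221,000 × 13% = CHF 28,730
  CHF 141,000 × 25% = CHF 35,250
  CHF 92,000 × 35% = CHF 32,200
  → CHF 96,180
  Less low-income housing credit CHF 12,000 → CHF 84,180

Excess of alternative floor tax over regular income tax: CHF 94,650 − CHF 84,180 = CHF 10,470.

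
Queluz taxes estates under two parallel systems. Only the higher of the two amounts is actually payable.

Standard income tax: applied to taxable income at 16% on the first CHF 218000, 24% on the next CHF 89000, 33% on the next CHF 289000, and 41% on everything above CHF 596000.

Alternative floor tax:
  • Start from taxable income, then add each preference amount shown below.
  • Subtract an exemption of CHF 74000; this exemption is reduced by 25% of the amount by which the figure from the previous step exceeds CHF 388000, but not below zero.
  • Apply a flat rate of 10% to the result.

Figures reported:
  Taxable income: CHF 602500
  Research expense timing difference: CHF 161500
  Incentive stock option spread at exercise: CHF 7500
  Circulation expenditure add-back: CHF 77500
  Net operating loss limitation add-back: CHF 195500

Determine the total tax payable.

CHF 154275

Alternative floor tax:
  Adjusted income: CHF 602500 + CHF 161500 + CHF 7500 + CHF 77500 + CHF 195500 = CHF 1044500
  Exemption: 25% × (CHF 1044500 − CHF 388000) = CHF 164125 ≥ CHF 74000, so the exemption is fully phased out
  Base: CHF 1044500 − CHF 0 = CHF 1044500
  CHF 1044500 × 10% = CHF 104450

Standard income tax:
  CHF 218000 × 16% = CHF 34880
  CHF 89000 × 24% = CHF 21360
  CHF 289000 × 33% = CHF 95370
  CHF 6500 × 41% = CHF 2665
  → CHF 154275

CHF 154275 > CHF 104450, so the standard income tax governs.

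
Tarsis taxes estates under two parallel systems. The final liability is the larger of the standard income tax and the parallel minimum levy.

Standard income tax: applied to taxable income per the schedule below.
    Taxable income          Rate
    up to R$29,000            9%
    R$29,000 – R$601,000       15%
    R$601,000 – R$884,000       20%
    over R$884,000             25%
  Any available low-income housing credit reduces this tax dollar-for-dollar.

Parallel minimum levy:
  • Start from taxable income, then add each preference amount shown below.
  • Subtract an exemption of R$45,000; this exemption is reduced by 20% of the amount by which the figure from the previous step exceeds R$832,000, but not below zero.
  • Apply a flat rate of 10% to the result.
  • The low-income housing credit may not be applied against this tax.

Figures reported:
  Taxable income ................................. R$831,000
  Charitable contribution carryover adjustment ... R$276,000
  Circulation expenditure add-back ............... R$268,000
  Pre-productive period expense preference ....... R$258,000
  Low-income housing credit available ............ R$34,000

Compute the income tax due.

R$163,300

Parallel minimum levy:
  Adjusted income: R$831,000 + R$276,000 + R$268,000 + R$258,000 = R$1,633,000
  Exemption: 20% × (R$1,633,000 − R$832,000) = R$160,200 ≥ R$45,000, so the exemption is fully phased out
  Base: R$1,633,000 − R$0 = R$1,633,000
  R$1,633,000 × 10% = R$163,300

Standard income tax:
  R$29,000 × 9% = R$2,610
  R$572,000 × 15% = R$85,800
  R$230,000 × 20% = R$46,000
  → R$134,410
  Less low-income housing credit R$34,000 → R$100,410

R$163,300 > R$100,410, so the parallel minimum levy is the binding amount.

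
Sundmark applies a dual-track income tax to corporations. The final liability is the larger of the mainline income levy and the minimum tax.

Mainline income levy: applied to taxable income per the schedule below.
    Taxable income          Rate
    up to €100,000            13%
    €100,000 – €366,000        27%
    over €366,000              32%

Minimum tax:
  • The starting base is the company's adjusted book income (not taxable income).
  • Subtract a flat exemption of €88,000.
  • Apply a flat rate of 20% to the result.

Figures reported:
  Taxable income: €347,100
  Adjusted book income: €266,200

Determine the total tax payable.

Mainline income levy:
  €100,000 × 13% = €13,000
  €247,100 × 27% = €66,717
  → €79,717

Minimum tax:
  Base (adjusted book income): €266,200
  Less exemption €88,000 → base €178,200
  €178,200 × 20% = €35,640

€79,717 > €35,640, so the mainline income levy governs.

€79,717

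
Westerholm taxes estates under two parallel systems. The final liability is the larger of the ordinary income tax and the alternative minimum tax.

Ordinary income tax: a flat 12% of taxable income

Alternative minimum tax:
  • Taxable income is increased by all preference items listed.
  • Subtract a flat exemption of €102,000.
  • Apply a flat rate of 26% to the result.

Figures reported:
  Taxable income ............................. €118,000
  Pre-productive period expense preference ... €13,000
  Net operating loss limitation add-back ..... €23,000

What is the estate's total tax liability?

€14,160

Ordinary income tax:
  €118,000 × 12% = €14,160

Alternative minimum tax:
  Adjusted income: €118,000 + €13,000 + €23,000 = €154,000
  Less exemption €102,000 → base €52,000
  €52,000 × 26% = €13,520

€14,160 > €13,520, so the ordinary income tax governs.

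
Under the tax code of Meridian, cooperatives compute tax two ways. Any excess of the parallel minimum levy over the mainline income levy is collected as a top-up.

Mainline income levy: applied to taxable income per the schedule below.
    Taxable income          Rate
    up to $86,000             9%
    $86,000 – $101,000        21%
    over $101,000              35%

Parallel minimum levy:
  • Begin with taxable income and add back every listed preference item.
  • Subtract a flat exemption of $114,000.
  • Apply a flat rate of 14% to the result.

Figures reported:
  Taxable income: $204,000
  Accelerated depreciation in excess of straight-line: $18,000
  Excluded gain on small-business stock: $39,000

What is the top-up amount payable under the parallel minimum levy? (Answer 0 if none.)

$0

Parallel minimum levy:
  Adjusted income: $204,000 + $18,000 + $39,000 = $261,000
  Less exemption $114,000 → base $147,000
  $147,000 × 14% = $20,580

Mainline income levy:
  $86,000 × 9% = $7,740
  $15,000 × 21% = $3,150
  $103,000 × 35% = $36,050
  → $46,940

$20,580 ≤ $46,940, so no add-on is due.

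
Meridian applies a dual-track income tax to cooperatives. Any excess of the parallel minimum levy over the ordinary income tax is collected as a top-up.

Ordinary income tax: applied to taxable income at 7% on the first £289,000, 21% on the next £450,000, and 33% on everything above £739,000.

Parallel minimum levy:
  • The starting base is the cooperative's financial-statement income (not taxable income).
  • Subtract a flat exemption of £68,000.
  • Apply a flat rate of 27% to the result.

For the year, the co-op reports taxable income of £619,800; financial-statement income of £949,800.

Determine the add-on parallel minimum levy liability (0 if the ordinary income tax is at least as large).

£148,388

Parallel minimum levy:
  Base (financial-statement income): £949,800
  Less exemption £68,000 → base £881,800
  £881,800 × 27% = £238,086

Ordinary income tax:
  £289,000 × 7% = £20,230
  £330,800 × 21% = £69,468
  → £89,698

Excess of parallel minimum levy over ordinary income tax: £238,086 − £89,698 = £148,388.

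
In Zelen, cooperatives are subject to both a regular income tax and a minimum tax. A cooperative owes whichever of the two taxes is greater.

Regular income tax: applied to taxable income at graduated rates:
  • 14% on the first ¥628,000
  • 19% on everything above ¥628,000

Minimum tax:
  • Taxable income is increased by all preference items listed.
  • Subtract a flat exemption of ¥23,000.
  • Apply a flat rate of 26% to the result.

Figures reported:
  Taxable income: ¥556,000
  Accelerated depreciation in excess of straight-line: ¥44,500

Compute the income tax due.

Regular income tax:
  ¥556,000 × 14% = ¥77,840

Minimum tax:
  Adjusted income: ¥556,000 + ¥44,500 = ¥600,500
  Less exemption ¥23,000 → base ¥577,500
  ¥577,500 × 26% = ¥150,150

¥150,150 > ¥77,840, so the minimum tax is the binding amount.

¥150,150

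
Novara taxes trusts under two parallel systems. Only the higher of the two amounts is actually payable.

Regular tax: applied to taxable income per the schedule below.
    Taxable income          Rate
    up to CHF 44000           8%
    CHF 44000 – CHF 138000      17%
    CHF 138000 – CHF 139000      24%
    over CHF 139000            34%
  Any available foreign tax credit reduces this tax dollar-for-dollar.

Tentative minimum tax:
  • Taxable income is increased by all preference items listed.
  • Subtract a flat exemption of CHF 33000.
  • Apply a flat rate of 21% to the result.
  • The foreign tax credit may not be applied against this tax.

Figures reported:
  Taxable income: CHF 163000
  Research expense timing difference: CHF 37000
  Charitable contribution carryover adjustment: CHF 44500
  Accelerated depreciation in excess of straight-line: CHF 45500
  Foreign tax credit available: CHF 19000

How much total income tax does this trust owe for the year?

CHF 53970

Tentative minimum tax:
  Adjusted income: CHF 163000 + CHF 37000 + CHF 44500 + CHF 45500 = CHF 290000
  Less exemption CHF 33000 → base CHF 257000
  CHF 257000 × 21% = CHF 53970

Regular tax:
  CHF 44000 × 8% = CHF 3520
  CHF 94000 × 17% = CHF 15980
  CHF 1000 × 24% = CHF 240
  CHF 24000 × 34% = CHF 8160
  → CHF 27900
  Less foreign tax credit CHF 19000 → CHF 8900

CHF 53970 > CHF 8900, so the tentative minimum tax is the binding amount.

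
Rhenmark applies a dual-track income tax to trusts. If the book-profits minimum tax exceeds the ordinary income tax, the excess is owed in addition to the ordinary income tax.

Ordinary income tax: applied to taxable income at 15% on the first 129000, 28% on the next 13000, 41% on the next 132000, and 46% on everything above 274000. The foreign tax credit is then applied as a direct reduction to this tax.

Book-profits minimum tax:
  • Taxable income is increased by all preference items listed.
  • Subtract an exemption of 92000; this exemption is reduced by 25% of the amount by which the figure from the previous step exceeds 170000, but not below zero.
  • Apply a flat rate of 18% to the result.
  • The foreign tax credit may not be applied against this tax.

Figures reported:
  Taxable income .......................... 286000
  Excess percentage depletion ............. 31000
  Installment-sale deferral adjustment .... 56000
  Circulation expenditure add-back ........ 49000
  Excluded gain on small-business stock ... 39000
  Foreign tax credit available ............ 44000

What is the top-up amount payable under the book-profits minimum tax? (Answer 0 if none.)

40885

Book-profits minimum tax:
  Adjusted income: 286000 + 31000 + 56000 + 49000 + 39000 = 461000
  Exemption: 92000 − 25% × (461000 − 170000) = 92000 − 72750 = 19250
  Base: 461000 − 19250 = 441750
  441750 × 18% = 79515

Ordinary income tax:
  129000 × 15% = 19350
  13000 × 28% = 3640
  132000 × 41% = 54120
  12000 × 46% = 5520
  → 82630
  Less foreign tax credit 44000 → 38630

Excess of book-profits minimum tax over ordinary income tax: 79515 − 38630 = 40885.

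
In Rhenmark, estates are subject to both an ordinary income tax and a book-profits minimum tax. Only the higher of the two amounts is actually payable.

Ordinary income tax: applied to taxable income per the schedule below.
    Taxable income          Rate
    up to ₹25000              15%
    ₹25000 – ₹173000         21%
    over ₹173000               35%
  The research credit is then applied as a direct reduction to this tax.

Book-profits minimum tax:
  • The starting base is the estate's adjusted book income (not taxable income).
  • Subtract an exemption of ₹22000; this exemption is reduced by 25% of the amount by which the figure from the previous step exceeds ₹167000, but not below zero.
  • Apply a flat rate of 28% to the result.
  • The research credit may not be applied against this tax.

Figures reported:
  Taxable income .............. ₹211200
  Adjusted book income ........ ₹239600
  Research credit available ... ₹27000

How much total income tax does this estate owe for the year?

Ordinary income tax:
  ₹25000 × 15% = ₹3750
  ₹148000 × 21% = ₹31080
  ₹38200 × 35% = ₹13370
  → ₹48200
  Less research credit ₹27000 → ₹21200

Book-profits minimum tax:
  Base (adjusted book income): ₹239600
  Exemption: ₹22000 − 25% × (₹239600 − ₹167000) = ₹22000 − ₹18150 = ₹3850
  Base: ₹239600 − ₹3850 = ₹235750
  ₹235750 × 28% = ₹66010

₹66010 > ₹21200, so the book-profits minimum tax is the binding amount.

₹66010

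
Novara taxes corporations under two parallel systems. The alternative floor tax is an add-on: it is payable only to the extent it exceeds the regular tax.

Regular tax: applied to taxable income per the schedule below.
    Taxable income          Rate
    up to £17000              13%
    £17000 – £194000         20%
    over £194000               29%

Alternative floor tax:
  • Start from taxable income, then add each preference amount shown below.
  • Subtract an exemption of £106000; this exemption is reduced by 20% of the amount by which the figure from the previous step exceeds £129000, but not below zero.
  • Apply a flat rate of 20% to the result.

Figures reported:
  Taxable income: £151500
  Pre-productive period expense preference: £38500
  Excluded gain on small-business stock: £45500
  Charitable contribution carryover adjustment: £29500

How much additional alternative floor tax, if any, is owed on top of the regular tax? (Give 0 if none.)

Regular tax:
  £17000 × 13% = £2210
  £134500 × 20% = £26900
  → £29110

Alternative floor tax:
  Adjusted income: £151500 + £38500 + £45500 + £29500 = £265000
  Exemption: £106000 − 20% × (£265000 − £129000) = £106000 − £27200 = £78800
  Base: £265000 − £78800 = £186200
  £186200 × 20% = £37240

Excess of alternative floor tax over regular tax: £37240 − £29110 = £8130.

£8130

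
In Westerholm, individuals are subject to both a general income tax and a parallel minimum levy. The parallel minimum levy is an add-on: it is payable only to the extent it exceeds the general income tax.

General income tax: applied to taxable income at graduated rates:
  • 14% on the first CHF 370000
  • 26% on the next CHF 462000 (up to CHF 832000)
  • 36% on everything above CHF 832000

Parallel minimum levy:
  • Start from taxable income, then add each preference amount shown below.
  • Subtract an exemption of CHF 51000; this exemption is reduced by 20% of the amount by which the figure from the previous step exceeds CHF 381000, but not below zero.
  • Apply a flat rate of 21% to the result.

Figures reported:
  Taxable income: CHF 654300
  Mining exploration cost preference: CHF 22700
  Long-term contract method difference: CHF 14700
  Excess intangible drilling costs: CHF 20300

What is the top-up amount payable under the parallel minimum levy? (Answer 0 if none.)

Parallel minimum levy:
  Adjusted income: CHF 654300 + CHF 22700 + CHF 14700 + CHF 20300 = CHF 712000
  Exemption: 20% × (CHF 712000 − CHF 381000) = CHF 66200 ≥ CHF 51000, so the exemption is fully phased out
  Base: CHF 712000 − CHF 0 = CHF 712000
  CHF 712000 × 21% = CHF 149520

General income tax:
  CHF 370000 × 14% = CHF 51800
  CHF 284300 × 26% = CHF 73918
  → CHF 125718

Excess of parallel minimum levy over general income tax: CHF 149520 − CHF 125718 = CHF 23802.

CHF 23802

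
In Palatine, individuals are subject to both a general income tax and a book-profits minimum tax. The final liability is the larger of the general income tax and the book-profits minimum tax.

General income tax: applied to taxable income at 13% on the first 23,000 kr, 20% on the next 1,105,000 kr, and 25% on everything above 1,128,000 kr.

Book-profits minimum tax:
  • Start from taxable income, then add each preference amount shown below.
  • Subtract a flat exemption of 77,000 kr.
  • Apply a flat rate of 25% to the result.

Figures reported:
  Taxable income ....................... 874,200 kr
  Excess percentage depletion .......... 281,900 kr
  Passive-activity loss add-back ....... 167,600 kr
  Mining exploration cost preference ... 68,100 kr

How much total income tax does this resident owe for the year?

Book-profits minimum tax:
  Adjusted income: 874,200 kr + 281,900 kr + 167,600 kr + 68,100 kr = 1,391,800 kr
  Less exemption 77,000 kr → base 1,314,800 kr
  1,314,800 kr × 25% = 328,700 kr

General income tax:
  23,000 kr × 13% = 2,990 kr
  851,200 kr × 20% = 170,240 kr
  → 173,230 kr

328,700 kr > 173,230 kr, so the book-profits minimum tax is the binding amount.

328,700 kr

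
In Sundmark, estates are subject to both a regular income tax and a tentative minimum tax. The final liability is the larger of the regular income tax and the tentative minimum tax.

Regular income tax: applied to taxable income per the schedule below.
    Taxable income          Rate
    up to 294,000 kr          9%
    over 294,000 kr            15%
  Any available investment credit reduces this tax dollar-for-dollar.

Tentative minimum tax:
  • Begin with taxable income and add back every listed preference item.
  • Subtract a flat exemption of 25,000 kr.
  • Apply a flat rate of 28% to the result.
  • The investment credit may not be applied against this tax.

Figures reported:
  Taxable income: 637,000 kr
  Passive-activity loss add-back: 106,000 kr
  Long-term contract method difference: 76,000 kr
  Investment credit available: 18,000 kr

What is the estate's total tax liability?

222,320 kr

Regular income tax:
  294,000 kr × 9% = 26,460 kr
  343,000 kr × 15% = 51,450 kr
  → 77,910 kr
  Less investment credit 18,000 kr → 59,910 kr

Tentative minimum tax:
  Adjusted income: 637,000 kr + 106,000 kr + 76,000 kr = 819,000 kr
  Less exemption 25,000 kr → base 794,000 kr
  794,000 kr × 28% = 222,320 kr

222,320 kr > 59,910 kr, so the tentative minimum tax is the binding amount.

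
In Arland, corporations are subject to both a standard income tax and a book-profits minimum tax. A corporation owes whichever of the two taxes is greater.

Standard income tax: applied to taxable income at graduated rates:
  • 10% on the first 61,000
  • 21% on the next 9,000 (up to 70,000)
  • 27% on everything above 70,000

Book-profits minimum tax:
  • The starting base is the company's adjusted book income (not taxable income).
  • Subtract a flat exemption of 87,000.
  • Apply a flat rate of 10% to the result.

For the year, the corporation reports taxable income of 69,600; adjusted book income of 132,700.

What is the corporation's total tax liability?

Book-profits minimum tax:
  Base (adjusted book income): 132,700
  Less exemption 87,000 → base 45,700
  45,700 × 10% = 4,570

Standard income tax:
  61,000 × 10% = 6,100
  8,600 × 21% = 1,806
  → 7,906

7,906 > 4,570, so the standard income tax governs.

7,906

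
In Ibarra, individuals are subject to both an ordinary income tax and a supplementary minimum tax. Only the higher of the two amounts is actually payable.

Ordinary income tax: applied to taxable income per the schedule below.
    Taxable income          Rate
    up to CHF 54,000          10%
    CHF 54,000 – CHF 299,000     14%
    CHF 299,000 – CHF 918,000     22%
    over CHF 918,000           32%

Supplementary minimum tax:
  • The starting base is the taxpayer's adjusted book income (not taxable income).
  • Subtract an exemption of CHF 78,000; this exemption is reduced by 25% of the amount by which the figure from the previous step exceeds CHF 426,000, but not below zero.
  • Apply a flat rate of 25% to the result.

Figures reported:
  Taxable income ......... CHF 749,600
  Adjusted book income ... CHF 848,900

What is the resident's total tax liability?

CHF 212,225

Ordinary income tax:
  CHF 54,000 × 10% = CHF 5,400
  CHF 245,000 × 14% = CHF 34,300
  CHF 450,600 × 22% = CHF 99,132
  → CHF 138,832

Supplementary minimum tax:
  Base (adjusted book income): CHF 848,900
  Exemption: 25% × (CHF 848,900 − CHF 426,000) = CHF 105,725 ≥ CHF 78,000, so the exemption is fully phased out
  Base: CHF 848,900 − CHF 0 = CHF 848,900
  CHF 848,900 × 25% = CHF 212,225

CHF 212,225 > CHF 138,832, so the supplementary minimum tax is the binding amount.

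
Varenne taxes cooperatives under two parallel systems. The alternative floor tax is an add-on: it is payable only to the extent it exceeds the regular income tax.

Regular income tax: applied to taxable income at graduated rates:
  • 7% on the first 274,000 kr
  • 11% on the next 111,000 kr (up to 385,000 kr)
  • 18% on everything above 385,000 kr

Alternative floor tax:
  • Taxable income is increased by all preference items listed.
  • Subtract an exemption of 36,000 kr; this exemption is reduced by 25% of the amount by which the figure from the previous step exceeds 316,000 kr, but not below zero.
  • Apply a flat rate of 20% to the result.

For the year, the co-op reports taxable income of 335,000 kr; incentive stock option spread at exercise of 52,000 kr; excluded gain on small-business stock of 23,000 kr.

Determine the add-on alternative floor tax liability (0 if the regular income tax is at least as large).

53,610 kr

Alternative floor tax:
  Adjusted income: 335,000 kr + 52,000 kr + 23,000 kr = 410,000 kr
  Exemption: 36,000 kr − 25% × (410,000 kr − 316,000 kr) = 36,000 kr − 23,500 kr = 12,500 kr
  Base: 410,000 kr − 12,500 kr = 397,500 kr
  397,500 kr × 20% = 79,500 kr

Regular income tax:
  274,000 kr × 7% = 19,180 kr
  61,000 kr × 11% = 6,710 kr
  → 25,890 kr

Excess of alternative floor tax over regular income tax: 79,500 kr − 25,890 kr = 53,610 kr.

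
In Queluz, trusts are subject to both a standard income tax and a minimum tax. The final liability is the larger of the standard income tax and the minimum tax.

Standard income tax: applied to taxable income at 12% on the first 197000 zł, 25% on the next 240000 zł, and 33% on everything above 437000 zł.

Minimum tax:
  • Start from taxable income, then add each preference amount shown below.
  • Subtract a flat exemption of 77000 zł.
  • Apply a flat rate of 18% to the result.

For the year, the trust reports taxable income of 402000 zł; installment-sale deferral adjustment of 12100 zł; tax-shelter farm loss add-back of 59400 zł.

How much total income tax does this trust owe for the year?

74890 zł

Minimum tax:
  Adjusted income: 402000 zł + 12100 zł + 59400 zł = 473500 zł
  Less exemption 77000 zł → base 396500 zł
  396500 zł × 18% = 71370 zł

Standard income tax:
  197000 zł × 12% = 23640 zł
  205000 zł × 25% = 51250 zł
  → 74890 zł

74890 zł > 71370 zł, so the standard income tax governs.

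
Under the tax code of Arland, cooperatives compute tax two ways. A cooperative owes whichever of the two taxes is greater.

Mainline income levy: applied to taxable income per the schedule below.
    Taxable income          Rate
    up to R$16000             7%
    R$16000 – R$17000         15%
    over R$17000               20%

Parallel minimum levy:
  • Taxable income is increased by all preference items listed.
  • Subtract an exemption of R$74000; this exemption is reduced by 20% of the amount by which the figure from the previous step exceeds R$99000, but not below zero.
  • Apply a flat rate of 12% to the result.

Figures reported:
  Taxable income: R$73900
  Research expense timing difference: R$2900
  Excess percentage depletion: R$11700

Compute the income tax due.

R$12650

Mainline income levy:
  R$16000 × 7% = R$1120
  R$1000 × 15% = R$150
  R$56900 × 20% = R$11380
  → R$12650

Parallel minimum levy:
  Adjusted income: R$73900 + R$2900 + R$11700 = R$88500
  Exemption: R$88500 ≤ R$99000, so full R$74000 applies
  Base: R$88500 − R$74000 = R$14500
  R$14500 × 12% = R$1740

R$12650 > R$1740, so the mainline income levy governs.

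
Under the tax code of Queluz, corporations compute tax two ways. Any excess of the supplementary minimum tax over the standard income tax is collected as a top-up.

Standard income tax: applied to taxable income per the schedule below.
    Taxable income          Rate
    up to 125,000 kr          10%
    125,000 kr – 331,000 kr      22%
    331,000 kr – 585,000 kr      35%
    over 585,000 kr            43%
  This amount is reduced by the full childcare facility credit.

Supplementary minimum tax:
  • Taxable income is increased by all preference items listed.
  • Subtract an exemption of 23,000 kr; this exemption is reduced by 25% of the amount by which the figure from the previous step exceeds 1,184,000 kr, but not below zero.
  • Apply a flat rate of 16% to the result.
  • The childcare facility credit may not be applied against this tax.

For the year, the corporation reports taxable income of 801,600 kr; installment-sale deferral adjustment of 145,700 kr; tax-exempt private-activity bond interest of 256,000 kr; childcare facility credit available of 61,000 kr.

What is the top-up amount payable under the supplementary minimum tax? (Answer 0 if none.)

Supplementary minimum tax:
  Adjusted income: 801,600 kr + 145,700 kr + 256,000 kr = 1,203,300 kr
  Exemption: 23,000 kr − 25% × (1,203,300 kr − 1,184,000 kr) = 23,000 kr − 4,825 kr = 18,175 kr
  Base: 1,203,300 kr − 18,175 kr = 1,185,125 kr
  1,185,125 kr × 16% = 189,620 kr

Standard income tax:
  125,000 kr × 10% = 12,500 kr
  206,000 kr × 22% = 45,320 kr
  254,000 kr × 35% = 88,900 kr
  216,600 kr × 43% = 93,138 kr
  → 239,858 kr
  Less childcare facility credit 61,000 kr → 178,858 kr

Excess of supplementary minimum tax over standard income tax: 189,620 kr − 178,858 kr = 10,762 kr.

10,762 kr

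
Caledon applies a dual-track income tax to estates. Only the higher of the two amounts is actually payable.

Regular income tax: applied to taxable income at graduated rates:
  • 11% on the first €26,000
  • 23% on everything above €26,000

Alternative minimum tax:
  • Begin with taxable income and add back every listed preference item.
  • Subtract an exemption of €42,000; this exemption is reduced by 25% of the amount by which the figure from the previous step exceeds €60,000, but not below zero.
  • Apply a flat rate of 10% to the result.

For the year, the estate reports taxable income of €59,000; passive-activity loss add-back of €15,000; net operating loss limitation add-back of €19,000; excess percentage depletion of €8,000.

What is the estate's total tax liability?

€10,450

Alternative minimum tax:
  Adjusted income: €59,000 + €15,000 + €19,000 + €8,000 = €101,000
  Exemption: €42,000 − 25% × (€101,000 − €60,000) = €42,000 − €10,250 = €31,750
  Base: €101,000 − €31,750 = €69,250
  €69,250 × 10% = €6,925

Regular income tax:
  €26,000 × 11% = €2,860
  €33,000 × 23% = €7,590
  → €10,450

€10,450 > €6,925, so the regular income tax governs.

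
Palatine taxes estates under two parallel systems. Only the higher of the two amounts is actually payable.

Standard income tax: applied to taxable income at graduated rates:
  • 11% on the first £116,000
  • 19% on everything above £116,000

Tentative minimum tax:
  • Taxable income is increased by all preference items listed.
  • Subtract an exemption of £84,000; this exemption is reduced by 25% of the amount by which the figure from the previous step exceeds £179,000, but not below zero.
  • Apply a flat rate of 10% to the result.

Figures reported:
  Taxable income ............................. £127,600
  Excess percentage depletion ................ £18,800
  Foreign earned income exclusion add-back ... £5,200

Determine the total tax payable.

Tentative minimum tax:
  Adjusted income: £127,600 + £18,800 + £5,200 = £151,600
  Exemption: £151,600 ≤ £179,000, so full £84,000 applies
  Base: £151,600 − £84,000 = £67,600
  £67,600 × 10% = £6,760

Standard income tax:
  £116,000 × 11% = £12,760
  £11,600 × 19% = £2,204
  → £14,964

£14,964 > £6,760, so the standard income tax governs.

£14,964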